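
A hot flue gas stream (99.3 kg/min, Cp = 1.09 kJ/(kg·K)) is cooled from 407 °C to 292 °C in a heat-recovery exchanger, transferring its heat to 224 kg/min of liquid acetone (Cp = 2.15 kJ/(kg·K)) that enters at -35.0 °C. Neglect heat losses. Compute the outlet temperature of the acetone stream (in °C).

T_c,out = -9.15 °C

Heat released by hot stream: Q = 99.3 × 1.09 × (407 − 292) = 12447 kJ/min
Energy balance on cold side (adiabatic exchanger): Q = ṁ_c·Cp_c·(T_c,out − T_c,in)
T_c,out = -35.0 + 12447/(224 × 2.15) = -9.1544 °C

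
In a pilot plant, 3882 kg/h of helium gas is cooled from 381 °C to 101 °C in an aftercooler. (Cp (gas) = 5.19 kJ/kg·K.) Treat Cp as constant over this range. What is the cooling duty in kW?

Q_c = 1570 kW

Q = ṁ·Cp·ΔT = 3882 × 5.19 × (101 − 381) = -5.6413e+06 kJ/h
Converting: 5.6413e+06 / 3600 s = 1567 kW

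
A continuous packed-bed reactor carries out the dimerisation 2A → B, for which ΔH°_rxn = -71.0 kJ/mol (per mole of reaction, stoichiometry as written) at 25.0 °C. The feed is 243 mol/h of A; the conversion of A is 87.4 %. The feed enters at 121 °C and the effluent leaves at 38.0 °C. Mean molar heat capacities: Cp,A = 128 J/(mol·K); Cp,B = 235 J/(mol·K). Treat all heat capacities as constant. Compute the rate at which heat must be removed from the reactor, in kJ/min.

Extent of reaction ξ = 0.874 × 243 / 2 = 106.19 mol/h
Reaction term: ξ·ΔH°_rxn = 106.19 × -71.0 = -7539.6 kJ/h
Sensible, feed 121→25 °C: -2986 kJ/h
Outlet flows (mol/h): A 30.618, B 106.19
Sensible, products 25→38.0 °C: 375.36 kJ/h
Q = ΔH = -10150 kJ/h = -2.8195 kW
Heat removed = 169.17 kJ/min

Q_out = 169 kJ/min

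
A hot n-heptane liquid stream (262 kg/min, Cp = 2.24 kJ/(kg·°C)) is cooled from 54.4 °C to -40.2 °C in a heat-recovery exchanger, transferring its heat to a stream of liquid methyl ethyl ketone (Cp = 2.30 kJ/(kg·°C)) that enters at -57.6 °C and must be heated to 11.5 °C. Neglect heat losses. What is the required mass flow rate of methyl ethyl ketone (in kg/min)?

Heat released by hot stream: Q = 262 × 2.24 × (54.4 − -40.2) = 55519 kJ/min
Energy balance on cold side (adiabatic exchanger): Q = ṁ_c·Cp_c·(T_c,out − T_c,in)
ṁ_c = 55519 / [2.30 × (11.5 − -57.6)] = 349.33 kg/min

ṁ_c = 349 kg/min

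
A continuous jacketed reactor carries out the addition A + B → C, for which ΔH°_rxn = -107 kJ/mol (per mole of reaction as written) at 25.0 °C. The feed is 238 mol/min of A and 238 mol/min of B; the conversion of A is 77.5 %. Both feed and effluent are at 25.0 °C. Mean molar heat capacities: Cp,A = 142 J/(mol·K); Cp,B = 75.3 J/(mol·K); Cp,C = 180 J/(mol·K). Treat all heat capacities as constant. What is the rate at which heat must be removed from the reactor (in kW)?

Extent of reaction ξ = 0.775 × 238 = 184.45 mol/min
Reaction term: ξ·ΔH°_rxn = 184.45 × -107 = -19736 kJ/min
Q = ΔH = -19736 kJ/min = -328.94 kW
Heat removed = 328.94 kW

Q_out = 329 kW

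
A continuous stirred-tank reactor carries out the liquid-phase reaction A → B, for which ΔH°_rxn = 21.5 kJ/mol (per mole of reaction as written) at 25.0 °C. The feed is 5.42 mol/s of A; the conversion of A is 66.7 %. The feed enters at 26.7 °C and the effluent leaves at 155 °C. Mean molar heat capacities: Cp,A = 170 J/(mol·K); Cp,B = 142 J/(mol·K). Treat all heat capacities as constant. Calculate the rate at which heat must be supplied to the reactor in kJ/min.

Extent of reaction ξ = 0.667 × 5.42 = 3.6151 mol/s
Reaction term: ξ·ΔH°_rxn = 3.6151 × 21.5 = 77.726 kJ/s
Sensible, feed 26.7→25 °C: -1.5664 kJ/s
Outlet flows (mol/s): A 1.8049, B 3.6151
Sensible, products 25→155 °C: 106.62 kJ/s
Q = ΔH = 182.78 kJ/s = 182.78 kW
Heat supplied = 10967 kJ/min

Q_in = 11000 kJ/min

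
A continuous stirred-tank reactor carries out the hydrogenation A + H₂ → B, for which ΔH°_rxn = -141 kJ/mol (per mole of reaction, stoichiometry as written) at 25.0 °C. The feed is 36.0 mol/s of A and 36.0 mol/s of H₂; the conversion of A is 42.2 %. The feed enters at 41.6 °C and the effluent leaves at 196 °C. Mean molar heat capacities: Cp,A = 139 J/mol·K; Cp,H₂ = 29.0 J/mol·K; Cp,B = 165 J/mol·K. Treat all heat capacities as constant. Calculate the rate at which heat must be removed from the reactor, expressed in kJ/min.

Q_out = 73000 kJ/min

Extent of reaction ξ = 0.422 × 36.0 = 15.192 mol/s
Reaction term: ξ·ΔH°_rxn = 15.192 × -141 = -2142.1 kJ/s
Sensible, feed 41.6→25 °C: -100.4 kJ/s
Outlet flows (mol/s): A 20.808, H₂ 20.808, B 15.192
Sensible, products 25→196 °C: 1026.4 kJ/s
Q = ΔH = -1216.1 kJ/s = -1216.1 kW
Heat removed = 72963 kJ/min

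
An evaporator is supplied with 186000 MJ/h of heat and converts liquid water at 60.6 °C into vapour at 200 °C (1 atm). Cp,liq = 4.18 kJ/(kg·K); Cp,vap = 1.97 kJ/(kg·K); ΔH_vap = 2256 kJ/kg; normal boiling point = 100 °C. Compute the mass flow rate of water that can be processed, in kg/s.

Δh = 4.18×(100−60.6) + 2256 + 1.97×(200−100) = 2617.7 kJ/kg
Q = 186000 MJ/h = 51667 kJ/s = 51667 kJ/s
ṁ = Q/Δh = 51667 / 2617.7 = 19.737 kg/s

ṁ = 19.7 kg/s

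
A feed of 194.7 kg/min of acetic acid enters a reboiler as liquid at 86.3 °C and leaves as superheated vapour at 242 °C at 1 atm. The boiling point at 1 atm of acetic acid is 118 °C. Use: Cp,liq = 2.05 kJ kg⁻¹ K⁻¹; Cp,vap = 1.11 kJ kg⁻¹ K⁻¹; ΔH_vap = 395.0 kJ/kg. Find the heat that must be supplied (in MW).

liquid 86.3→118 °C: 64.985 kJ/kg
vaporisation at 118 °C: 395 kJ/kg
vapour 118→242 °C: 137.64 kJ/kg
Δh = 64.985 + 395 + 137.64 = 597.62 kJ/kg
Q = ṁ·Δh = 194.7 kg/min × 597.62 kJ/kg = 116360 kJ/min
|Q| = 1939.3 kW = 1.9393 MW

Q = 1.94 MW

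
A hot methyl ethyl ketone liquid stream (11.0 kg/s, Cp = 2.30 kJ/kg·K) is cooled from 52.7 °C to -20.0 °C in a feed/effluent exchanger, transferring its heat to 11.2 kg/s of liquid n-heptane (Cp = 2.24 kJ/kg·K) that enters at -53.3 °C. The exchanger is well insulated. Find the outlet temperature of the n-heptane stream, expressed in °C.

Heat released by hot stream: Q = 11.0 × 2.30 × (52.7 − -20.0) = 1839.3 kJ/s
Energy balance on cold side (adiabatic exchanger): Q = ṁ_c·Cp_c·(T_c,out − T_c,in)
T_c,out = -53.3 + 1839.3/(11.2 × 2.24) = 20.014 °C

T_c,out = 20.0 °C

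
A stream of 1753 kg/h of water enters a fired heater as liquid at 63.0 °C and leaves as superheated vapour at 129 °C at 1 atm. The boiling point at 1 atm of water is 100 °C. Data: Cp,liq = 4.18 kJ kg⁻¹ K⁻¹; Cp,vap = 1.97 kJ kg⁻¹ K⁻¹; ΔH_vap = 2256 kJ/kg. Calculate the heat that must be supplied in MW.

Q = 1.20 MW

liquid 63.0→100 °C: 154.66 kJ/kg
vaporisation at 100 °C: 2256 kJ/kg
vapour 100→129 °C: 57.13 kJ/kg
Δh = 154.66 + 2256 + 57.13 = 2467.8 kJ/kg
Q = ṁ·Δh = 1753 kg/h × 2467.8 kJ/kg = 4.326e+06 kJ/h
|Q| = 1201.7 kW = 1.2017 MW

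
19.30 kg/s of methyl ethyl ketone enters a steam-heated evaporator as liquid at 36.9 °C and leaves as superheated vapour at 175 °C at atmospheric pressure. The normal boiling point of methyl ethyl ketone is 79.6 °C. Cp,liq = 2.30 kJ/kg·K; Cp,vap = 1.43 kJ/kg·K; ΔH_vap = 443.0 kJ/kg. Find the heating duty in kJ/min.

liquid 36.9→79.6 °C: 98.21 kJ/kg
vaporisation at 79.6 °C: 443 kJ/kg
vapour 79.6→175 °C: 136.42 kJ/kg
Δh = 98.21 + 443 + 136.42 = 677.63 kJ/kg
Q = ṁ·Δh = 19.30 kg/s × 677.63 kJ/kg = 13078 kJ/s
|Q| = 13078 kW = 784700 kJ/min

Q = 785000 kJ/min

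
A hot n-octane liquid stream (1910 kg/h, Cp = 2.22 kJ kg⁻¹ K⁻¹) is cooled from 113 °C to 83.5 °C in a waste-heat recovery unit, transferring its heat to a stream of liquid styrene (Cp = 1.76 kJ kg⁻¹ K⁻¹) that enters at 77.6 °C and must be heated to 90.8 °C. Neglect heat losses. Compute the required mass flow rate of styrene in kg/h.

Heat released by hot stream: Q = 1910 × 2.22 × (113 − 83.5) = 125090 kJ/h
Energy balance on cold side (adiabatic exchanger): Q = ṁ_c·Cp_c·(T_c,out − T_c,in)
ṁ_c = 125090 / [1.76 × (90.8 − 77.6)] = 5384.2 kg/h

ṁ_c = 5380 kg/h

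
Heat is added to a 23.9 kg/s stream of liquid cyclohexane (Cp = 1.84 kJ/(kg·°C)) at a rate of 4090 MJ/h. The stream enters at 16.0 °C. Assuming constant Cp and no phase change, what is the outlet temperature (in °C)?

Q = 4090 MJ/h = 1136.1 kJ/s
ΔT = Q/(ṁ·Cp) = 1136.1/(23.9×1.84) = 25.835 K
T_out = 16.0 + 25.835 = 41.835 °C

T_out = 41.8 °C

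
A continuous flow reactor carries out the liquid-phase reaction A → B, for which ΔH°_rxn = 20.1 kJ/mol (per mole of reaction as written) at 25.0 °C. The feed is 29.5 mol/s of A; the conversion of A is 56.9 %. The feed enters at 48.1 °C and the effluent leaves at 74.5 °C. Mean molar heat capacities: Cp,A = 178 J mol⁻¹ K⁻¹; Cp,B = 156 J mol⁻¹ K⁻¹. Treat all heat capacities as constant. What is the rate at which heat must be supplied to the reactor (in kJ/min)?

Q_in = 27500 kJ/min

Extent of reaction ξ = 0.569 × 29.5 = 16.785 mol/s
Reaction term: ξ·ΔH°_rxn = 16.785 × 20.1 = 337.39 kJ/s
Sensible, feed 48.1→25 °C: -121.3 kJ/s
Outlet flows (mol/s): A 12.715, B 16.785
Sensible, products 25→74.5 °C: 241.65 kJ/s
Q = ΔH = 457.74 kJ/s = 457.74 kW
Heat supplied = 27464 kJ/min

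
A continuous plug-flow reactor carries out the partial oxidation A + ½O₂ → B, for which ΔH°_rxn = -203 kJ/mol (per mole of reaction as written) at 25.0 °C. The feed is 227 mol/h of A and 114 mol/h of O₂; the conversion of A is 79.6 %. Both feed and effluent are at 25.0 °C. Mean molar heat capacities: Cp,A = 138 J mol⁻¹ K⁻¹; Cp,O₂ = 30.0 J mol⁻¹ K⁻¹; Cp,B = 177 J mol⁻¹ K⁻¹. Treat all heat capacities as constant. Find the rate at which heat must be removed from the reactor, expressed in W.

Extent of reaction ξ = 0.796 × 227 = 180.69 mol/h
Reaction term: ξ·ΔH°_rxn = 180.69 × -203 = -36680 kJ/h
Q = ΔH = -36680 kJ/h = -10.189 kW
Heat removed = 10189 W

Q_out = 10200 W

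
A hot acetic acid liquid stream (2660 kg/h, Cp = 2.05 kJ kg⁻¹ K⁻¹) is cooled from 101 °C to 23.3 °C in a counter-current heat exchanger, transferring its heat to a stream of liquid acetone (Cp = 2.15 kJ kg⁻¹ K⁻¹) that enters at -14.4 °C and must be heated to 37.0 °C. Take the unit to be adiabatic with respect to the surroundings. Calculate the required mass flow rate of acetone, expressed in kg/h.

ṁ_c = 3830 kg/h

Heat released by hot stream: Q = 2660 × 2.05 × (101 − 23.3) = 423700 kJ/h
Energy balance on cold side (adiabatic exchanger): Q = ṁ_c·Cp_c·(T_c,out − T_c,in)
ṁ_c = 423700 / [2.15 × (37.0 − -14.4)] = 3834 kg/h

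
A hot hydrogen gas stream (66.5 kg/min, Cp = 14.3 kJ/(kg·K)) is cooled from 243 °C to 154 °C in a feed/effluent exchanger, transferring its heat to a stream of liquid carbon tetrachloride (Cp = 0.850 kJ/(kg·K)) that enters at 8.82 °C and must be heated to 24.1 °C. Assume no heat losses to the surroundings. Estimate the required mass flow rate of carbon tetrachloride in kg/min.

Heat released by hot stream: Q = 66.5 × 14.3 × (243 − 154) = 84635 kJ/min
Energy balance on cold side (adiabatic exchanger): Q = ṁ_c·Cp_c·(T_c,out − T_c,in)
ṁ_c = 84635 / [0.850 × (24.1 − 8.82)] = 6516.4 kg/min

ṁ_c = 6520 kg/min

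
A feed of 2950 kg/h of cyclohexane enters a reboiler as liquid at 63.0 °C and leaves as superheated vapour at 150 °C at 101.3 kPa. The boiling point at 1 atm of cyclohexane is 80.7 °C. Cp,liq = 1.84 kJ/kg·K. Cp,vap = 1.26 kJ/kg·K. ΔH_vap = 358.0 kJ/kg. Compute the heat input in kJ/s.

Q = 392 kJ/s

liquid 63.0→80.7 °C: 32.568 kJ/kg
vaporisation at 80.7 °C: 358 kJ/kg
vapour 80.7→150 °C: 87.318 kJ/kg
Δh = 32.568 + 358 + 87.318 = 477.89 kJ/kg
Q = ṁ·Δh = 2950 kg/h × 477.89 kJ/kg = 1.4098e+06 kJ/h
|Q| = 391.6 kW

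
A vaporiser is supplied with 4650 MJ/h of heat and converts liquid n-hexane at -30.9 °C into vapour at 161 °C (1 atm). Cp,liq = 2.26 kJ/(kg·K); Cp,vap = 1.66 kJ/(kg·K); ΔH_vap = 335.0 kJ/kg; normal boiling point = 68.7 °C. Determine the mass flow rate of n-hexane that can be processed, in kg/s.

ṁ = 1.81 kg/s

Δh = 2.26×(68.7−-30.9) + 335.0 + 1.66×(161−68.7) = 713.31 kJ/kg
Q = 4650 MJ/h = 1291.7 kJ/s = 1291.7 kJ/s
ṁ = Q/Δh = 1291.7 / 713.31 = 1.8108 kg/s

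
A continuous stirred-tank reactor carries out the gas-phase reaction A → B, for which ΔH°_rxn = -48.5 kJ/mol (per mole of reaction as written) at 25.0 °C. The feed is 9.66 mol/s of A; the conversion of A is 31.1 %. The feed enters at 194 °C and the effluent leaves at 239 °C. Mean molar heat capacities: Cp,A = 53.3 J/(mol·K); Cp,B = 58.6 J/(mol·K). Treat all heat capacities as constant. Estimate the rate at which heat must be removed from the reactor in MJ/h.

Q_out = 429 MJ/h

Extent of reaction ξ = 0.311 × 9.66 = 3.0043 mol/s
Reaction term: ξ·ΔH°_rxn = 3.0043 × -48.5 = -145.71 kJ/s
Sensible, feed 194→25 °C: -87.014 kJ/s
Outlet flows (mol/s): A 6.6557, B 3.0043
Sensible, products 25→239 °C: 113.59 kJ/s
Q = ΔH = -119.13 kJ/s = -119.13 kW
Heat removed = 428.87 MJ/h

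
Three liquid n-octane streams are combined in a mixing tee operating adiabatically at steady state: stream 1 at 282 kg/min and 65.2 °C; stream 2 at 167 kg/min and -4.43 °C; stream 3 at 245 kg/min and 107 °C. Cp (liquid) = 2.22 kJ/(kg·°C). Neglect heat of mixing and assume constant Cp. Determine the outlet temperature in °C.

No heat crosses the boundary, so H_out = H_in.
T_out = Σ ṁᵢCp,ᵢTᵢ / Σ ṁᵢCp,ᵢ
      = 97373 / 1540.7 = 63.201 °C

T_out = 63.2 °C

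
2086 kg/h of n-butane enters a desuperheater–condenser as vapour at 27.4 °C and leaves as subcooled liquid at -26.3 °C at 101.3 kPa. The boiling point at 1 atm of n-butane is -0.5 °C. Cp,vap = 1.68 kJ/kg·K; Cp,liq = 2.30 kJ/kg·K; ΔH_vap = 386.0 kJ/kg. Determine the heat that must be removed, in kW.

vapour 27.4→-0.5 °C: -46.872 kJ/kg
condensation at -0.5 °C: -386 kJ/kg
liquid -0.5→-26.3 °C: -59.34 kJ/kg
Δh = -46.872 + -386 + -59.34 = -492.21 kJ/kg
Q = ṁ·Δh = 2086 kg/h × -492.21 kJ/kg = -1.0268e+06 kJ/h
|Q| = 285.21 kW

Q_c = 285 kW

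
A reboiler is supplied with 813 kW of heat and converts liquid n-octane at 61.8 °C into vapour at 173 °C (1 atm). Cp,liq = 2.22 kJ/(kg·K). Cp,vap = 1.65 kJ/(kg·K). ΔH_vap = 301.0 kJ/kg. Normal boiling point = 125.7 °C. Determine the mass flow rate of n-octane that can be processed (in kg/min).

ṁ = 93.6 kg/min

Δh = 2.22×(125.7−61.8) + 301.0 + 1.65×(173−125.7) = 520.9 kJ/kg
Q = 813 kW = 813 kJ/s = 48780 kJ/min
ṁ = Q/Δh = 48780 / 520.9 = 93.645 kg/min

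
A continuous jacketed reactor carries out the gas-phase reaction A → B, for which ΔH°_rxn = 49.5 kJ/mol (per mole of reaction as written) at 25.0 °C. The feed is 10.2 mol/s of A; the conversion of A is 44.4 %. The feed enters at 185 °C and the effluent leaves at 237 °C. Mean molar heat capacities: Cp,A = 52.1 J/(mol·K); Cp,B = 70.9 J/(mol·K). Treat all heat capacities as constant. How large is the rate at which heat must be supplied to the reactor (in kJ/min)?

Extent of reaction ξ = 0.444 × 10.2 = 4.5288 mol/s
Reaction term: ξ·ΔH°_rxn = 4.5288 × 49.5 = 224.18 kJ/s
Sensible, feed 185→25 °C: -85.027 kJ/s
Outlet flows (mol/s): A 5.6712, B 4.5288
Sensible, products 25→237 °C: 130.71 kJ/s
Q = ΔH = 269.86 kJ/s = 269.86 kW
Heat supplied = 16192 kJ/min

Q_in = 16200 kJ/min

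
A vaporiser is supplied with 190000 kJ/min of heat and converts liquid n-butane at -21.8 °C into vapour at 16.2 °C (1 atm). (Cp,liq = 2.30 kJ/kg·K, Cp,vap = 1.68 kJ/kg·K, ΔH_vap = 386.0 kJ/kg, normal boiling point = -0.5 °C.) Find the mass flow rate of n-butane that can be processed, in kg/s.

Δh = 2.30×(-0.5−-21.8) + 386.0 + 1.68×(16.2−-0.5) = 463.05 kJ/kg
Q = 190000 kJ/min = 3166.7 kJ/s = 3166.7 kJ/s
ṁ = Q/Δh = 3166.7 / 463.05 = 6.8388 kg/s

ṁ = 6.84 kg/s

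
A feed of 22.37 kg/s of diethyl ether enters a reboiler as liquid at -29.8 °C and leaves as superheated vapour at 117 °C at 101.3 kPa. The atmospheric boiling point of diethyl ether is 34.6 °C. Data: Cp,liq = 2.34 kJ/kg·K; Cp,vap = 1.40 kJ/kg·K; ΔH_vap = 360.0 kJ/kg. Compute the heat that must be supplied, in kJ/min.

liquid -29.8→34.6 °C: 150.7 kJ/kg
vaporisation at 34.6 °C: 360 kJ/kg
vapour 34.6→117 °C: 115.36 kJ/kg
Δh = 150.7 + 360 + 115.36 = 626.06 kJ/kg
Q = ṁ·Δh = 22.37 kg/s × 626.06 kJ/kg = 14005 kJ/s
|Q| = 14005 kW = 840290 kJ/min

Q = 840000 kJ/min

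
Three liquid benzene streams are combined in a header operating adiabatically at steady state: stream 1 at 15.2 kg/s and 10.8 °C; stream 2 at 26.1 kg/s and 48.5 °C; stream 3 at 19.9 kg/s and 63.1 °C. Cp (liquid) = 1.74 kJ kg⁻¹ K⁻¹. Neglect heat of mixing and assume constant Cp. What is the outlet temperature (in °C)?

T_out = 43.9 °C

Energy balance with Q = 0: Σ ṁᵢCp,ᵢ(T_out − Tᵢ) = 0
Σ ṁᵢCp,ᵢTᵢ = 15.2×1.74×10.8 + 26.1×1.74×48.5 + 19.9×1.74×63.1 = 4673.1
Σ ṁᵢCp,ᵢ = 15.2×1.74 + 26.1×1.74 + 19.9×1.74 = 106.49
T_out = 4673.1 / 106.49 = 43.884 °C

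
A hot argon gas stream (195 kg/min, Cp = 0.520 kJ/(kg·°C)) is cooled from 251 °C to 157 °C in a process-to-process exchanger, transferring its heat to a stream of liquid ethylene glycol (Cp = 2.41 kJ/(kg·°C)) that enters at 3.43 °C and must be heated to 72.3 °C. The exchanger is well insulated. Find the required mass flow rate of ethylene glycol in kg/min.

Heat released by hot stream: Q = 195 × 0.520 × (251 − 157) = 9531.6 kJ/min
Energy balance on cold side (adiabatic exchanger): Q = ṁ_c·Cp_c·(T_c,out − T_c,in)
ṁ_c = 9531.6 / [2.41 × (72.3 − 3.43)] = 57.427 kg/min

ṁ_c = 57.4 kg/min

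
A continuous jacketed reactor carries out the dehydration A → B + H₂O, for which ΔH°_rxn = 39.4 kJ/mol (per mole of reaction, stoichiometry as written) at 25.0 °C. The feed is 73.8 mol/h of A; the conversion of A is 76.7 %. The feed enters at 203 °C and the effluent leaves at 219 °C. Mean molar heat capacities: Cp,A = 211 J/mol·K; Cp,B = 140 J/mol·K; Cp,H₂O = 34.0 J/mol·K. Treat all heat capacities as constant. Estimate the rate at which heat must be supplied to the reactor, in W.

Q_in = 576 W

Extent of reaction ξ = 0.767 × 73.8 = 56.605 mol/h
Reaction term: ξ·ΔH°_rxn = 56.605 × 39.4 = 2230.2 kJ/h
Sensible, feed 203→25 °C: -2771.8 kJ/h
Outlet flows (mol/h): A 17.195, B 56.605, H₂O 56.605
Sensible, products 25→219 °C: 2614.6 kJ/h
Q = ΔH = 2073.1 kJ/h = 0.57585 kW
Heat supplied = 575.85 W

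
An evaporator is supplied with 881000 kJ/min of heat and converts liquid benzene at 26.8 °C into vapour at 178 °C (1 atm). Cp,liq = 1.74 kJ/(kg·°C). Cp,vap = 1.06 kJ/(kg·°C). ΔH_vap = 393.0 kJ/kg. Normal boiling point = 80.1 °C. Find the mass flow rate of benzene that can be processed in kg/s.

ṁ = 24.9 kg/s

Δh = 1.74×(80.1−26.8) + 393.0 + 1.06×(178−80.1) = 589.52 kJ/kg
Q = 881000 kJ/min = 14683 kJ/s = 14683 kJ/s
ṁ = Q/Δh = 14683 / 589.52 = 24.907 kg/s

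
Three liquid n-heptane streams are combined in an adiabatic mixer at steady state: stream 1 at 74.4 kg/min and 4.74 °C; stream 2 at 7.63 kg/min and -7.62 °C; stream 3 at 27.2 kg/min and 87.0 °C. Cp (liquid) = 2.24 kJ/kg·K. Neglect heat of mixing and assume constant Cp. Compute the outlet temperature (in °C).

T_out = 24.4 °C

Adiabatic, steady state ⇒ Σ ṁᵢCp,ᵢ(T_out − Tᵢ) = 0
T_out = Σ ṁᵢCp,ᵢTᵢ / Σ ṁᵢCp,ᵢ
      = 5960.5 / 244.68 = 24.361 °C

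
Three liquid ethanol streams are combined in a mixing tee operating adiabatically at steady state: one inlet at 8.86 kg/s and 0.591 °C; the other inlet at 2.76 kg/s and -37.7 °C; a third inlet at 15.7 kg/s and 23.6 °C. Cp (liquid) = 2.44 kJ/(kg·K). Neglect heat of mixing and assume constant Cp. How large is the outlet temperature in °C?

Adiabatic, steady state ⇒ Σ ṁᵢCp,ᵢ(T_out − Tᵢ) = 0
T_out = Σ ṁᵢCp,ᵢTᵢ / Σ ṁᵢCp,ᵢ
      = 662.96 / 66.661 = 9.9453 °C

T_out = 9.95 °C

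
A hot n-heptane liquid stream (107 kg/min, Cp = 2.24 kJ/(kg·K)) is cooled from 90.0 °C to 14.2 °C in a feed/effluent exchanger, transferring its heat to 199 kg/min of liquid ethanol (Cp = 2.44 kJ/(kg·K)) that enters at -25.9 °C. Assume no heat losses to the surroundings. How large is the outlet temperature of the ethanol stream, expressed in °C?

T_c,out = 11.5 °C

Heat released by hot stream: Q = 107 × 2.24 × (90.0 − 14.2) = 18168 kJ/min
Energy balance on cold side (adiabatic exchanger): Q = ṁ_c·Cp_c·(T_c,out − T_c,in)
T_c,out = -25.9 + 18168/(199 × 2.44) = 11.516 °C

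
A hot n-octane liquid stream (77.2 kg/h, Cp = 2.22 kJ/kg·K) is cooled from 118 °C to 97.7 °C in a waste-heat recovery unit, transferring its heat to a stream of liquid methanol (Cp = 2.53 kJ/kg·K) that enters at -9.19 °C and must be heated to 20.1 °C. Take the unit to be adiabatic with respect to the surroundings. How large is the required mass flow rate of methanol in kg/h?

Heat released by hot stream: Q = 77.2 × 2.22 × (118 − 97.7) = 3479.1 kJ/h
Energy balance on cold side (adiabatic exchanger): Q = ṁ_c·Cp_c·(T_c,out − T_c,in)
ṁ_c = 3479.1 / [2.53 × (20.1 − -9.19)] = 46.949 kg/h

ṁ_c = 46.9 kg/h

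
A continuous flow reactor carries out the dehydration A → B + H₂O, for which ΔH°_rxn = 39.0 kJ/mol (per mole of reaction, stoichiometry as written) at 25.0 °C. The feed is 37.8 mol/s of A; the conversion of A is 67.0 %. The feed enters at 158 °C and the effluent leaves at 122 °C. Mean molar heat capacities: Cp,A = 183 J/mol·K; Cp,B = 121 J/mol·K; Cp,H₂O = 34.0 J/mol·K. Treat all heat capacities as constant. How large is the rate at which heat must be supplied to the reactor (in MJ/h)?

Q_in = 2410 MJ/h

Extent of reaction ξ = 0.670 × 37.8 = 25.326 mol/s
Reaction term: ξ·ΔH°_rxn = 25.326 × 39.0 = 987.71 kJ/s
Sensible, feed 158→25 °C: -920.01 kJ/s
Outlet flows (mol/s): A 12.474, B 25.326, H₂O 25.326
Sensible, products 25→122 °C: 602.2 kJ/s
Q = ΔH = 669.9 kJ/s = 669.9 kW
Heat supplied = 2411.6 MJ/h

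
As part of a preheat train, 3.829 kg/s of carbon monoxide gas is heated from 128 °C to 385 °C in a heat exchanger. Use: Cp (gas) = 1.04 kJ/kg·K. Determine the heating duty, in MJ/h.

Q = ṁ·Cp·ΔT = 3.829 × 1.04 × (385 − 128) = 1023.4 kJ/s
Heating duty = 3684.3 MJ/h

Q = 3680 MJ/h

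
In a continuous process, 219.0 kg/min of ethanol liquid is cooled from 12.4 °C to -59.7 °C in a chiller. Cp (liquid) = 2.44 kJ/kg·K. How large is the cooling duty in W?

Q_c = 642000 W

Q = ṁ·Cp·ΔT = 219.0 × 2.44 × (-59.7 − 12.4) = -38527 kJ/min
Converting: 38527 / 60 s = 642.12 kW
Cooling duty = 642120 W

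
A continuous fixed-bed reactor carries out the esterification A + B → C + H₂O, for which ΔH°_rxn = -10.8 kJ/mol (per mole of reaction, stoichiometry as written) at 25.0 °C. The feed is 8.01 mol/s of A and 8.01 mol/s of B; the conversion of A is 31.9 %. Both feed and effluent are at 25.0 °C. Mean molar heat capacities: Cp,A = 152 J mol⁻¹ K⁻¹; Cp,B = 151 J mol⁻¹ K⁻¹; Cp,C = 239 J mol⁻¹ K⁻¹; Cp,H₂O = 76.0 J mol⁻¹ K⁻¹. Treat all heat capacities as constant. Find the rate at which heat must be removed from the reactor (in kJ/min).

Extent of reaction ξ = 0.319 × 8.01 = 2.5552 mol/s
Reaction term: ξ·ΔH°_rxn = 2.5552 × -10.8 = -27.596 kJ/s
Q = ΔH = -27.596 kJ/s = -27.596 kW
Heat removed = 1655.8 kJ/min

Q_out = 1660 kJ/min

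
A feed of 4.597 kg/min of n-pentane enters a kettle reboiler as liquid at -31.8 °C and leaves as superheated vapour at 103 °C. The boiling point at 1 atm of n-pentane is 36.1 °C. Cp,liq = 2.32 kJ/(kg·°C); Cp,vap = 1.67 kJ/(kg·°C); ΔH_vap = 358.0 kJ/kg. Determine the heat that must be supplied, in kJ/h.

liquid -31.8→36.1 °C: 157.53 kJ/kg
vaporisation at 36.1 °C: 358 kJ/kg
vapour 36.1→103 °C: 111.72 kJ/kg
Δh = 157.53 + 358 + 111.72 = 627.25 kJ/kg
Q = ṁ·Δh = 4.597 kg/min × 627.25 kJ/kg = 2883.5 kJ/min
|Q| = 48.058 kW = 173010 kJ/h

Q = 173000 kJ/h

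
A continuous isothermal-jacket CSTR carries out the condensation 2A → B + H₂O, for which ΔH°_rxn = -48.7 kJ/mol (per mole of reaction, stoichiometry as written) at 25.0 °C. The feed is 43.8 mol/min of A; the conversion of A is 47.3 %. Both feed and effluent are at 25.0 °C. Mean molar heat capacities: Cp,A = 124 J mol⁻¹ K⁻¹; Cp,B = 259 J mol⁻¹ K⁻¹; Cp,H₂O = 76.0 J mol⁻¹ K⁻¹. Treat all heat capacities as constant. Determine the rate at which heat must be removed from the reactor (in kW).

Extent of reaction ξ = 0.473 × 43.8 / 2 = 10.359 mol/min
Reaction term: ξ·ΔH°_rxn = 10.359 × -48.7 = -504.47 kJ/min
Q = ΔH = -504.47 kJ/min = -8.4078 kW
Heat removed = 8.4078 kW

Q_out = 8.41 kW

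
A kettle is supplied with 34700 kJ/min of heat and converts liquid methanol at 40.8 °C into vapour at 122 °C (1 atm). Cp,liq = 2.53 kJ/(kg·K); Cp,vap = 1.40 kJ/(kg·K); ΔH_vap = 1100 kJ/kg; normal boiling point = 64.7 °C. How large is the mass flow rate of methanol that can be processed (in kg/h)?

ṁ = 1680 kg/h

Δh = 2.53×(64.7−40.8) + 1100 + 1.40×(122−64.7) = 1240.7 kJ/kg
Q = 34700 kJ/min = 578.33 kJ/s = 2.082e+06 kJ/h
ṁ = Q/Δh = 2.082e+06 / 1240.7 = 1678.1 kg/h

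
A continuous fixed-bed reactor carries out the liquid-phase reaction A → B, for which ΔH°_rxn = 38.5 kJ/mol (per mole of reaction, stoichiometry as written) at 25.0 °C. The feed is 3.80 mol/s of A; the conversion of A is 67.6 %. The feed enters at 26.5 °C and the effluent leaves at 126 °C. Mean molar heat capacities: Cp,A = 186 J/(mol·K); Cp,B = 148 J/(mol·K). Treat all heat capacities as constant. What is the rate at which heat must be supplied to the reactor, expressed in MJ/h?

Extent of reaction ξ = 0.676 × 3.80 = 2.5688 mol/s
Reaction term: ξ·ΔH°_rxn = 2.5688 × 38.5 = 98.899 kJ/s
Sensible, feed 26.5→25 °C: -1.0602 kJ/s
Outlet flows (mol/s): A 1.2312, B 2.5688
Sensible, products 25→126 °C: 61.528 kJ/s
Q = ΔH = 159.37 kJ/s = 159.37 kW
Heat supplied = 573.72 MJ/h

Q_in = 574 MJ/h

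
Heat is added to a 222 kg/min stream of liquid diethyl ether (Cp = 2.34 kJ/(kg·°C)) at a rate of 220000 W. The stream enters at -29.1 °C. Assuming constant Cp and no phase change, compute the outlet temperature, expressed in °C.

T_out = -3.69 °C

Q = 220000 W = 13200 kJ/min
ΔT = Q/(ṁ·Cp) = 13200/(222×2.34) = 25.41 K
T_out = -29.1 + 25.41 = -3.69 °C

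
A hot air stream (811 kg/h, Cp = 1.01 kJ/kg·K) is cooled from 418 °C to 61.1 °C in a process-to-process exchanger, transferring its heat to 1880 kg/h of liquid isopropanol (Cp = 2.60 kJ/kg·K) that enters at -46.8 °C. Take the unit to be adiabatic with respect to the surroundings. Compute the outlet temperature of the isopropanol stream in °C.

T_c,out = 13.0 °C

Heat released by hot stream: Q = 811 × 1.01 × (418 − 61.1) = 292340 kJ/h
Energy balance on cold side (adiabatic exchanger): Q = ṁ_c·Cp_c·(T_c,out − T_c,in)
T_c,out = -46.8 + 292340/(1880 × 2.60) = 13.008 °C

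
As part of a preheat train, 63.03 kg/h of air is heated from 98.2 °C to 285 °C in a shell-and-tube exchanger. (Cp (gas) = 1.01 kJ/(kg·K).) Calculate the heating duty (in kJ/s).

Q = 3.30 kJ/s

Q = ṁ·Cp·ΔT = 63.03 × 1.01 × (285 − 98.2) = 11892 kJ/h
Converting: 11892 / 3600 s = 3.3033 kW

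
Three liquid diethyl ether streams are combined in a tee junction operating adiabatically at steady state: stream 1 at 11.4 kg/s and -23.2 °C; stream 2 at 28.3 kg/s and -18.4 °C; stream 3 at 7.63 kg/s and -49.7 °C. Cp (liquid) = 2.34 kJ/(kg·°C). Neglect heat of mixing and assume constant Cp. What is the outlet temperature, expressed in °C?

Adiabatic, steady state ⇒ Σ ṁᵢCp,ᵢ(T_out − Tᵢ) = 0
Σ ṁᵢCp,ᵢTᵢ = 11.4×2.34×-23.2 + 28.3×2.34×-18.4 + 7.63×2.34×-49.7 = -2724.7
Σ ṁᵢCp,ᵢ = 11.4×2.34 + 28.3×2.34 + 7.63×2.34 = 110.75
T_out = -2724.7 / 110.75 = -24.602 °C

T_out = -24.6 °C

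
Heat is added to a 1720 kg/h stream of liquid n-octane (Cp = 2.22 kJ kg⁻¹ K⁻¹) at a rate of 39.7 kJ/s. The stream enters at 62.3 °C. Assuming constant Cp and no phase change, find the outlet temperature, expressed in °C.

Q = 39.7 kJ/s = 142920 kJ/h
ΔT = Q/(ṁ·Cp) = 142920/(1720×2.22) = 37.429 K
T_out = 62.3 + 37.429 = 99.729 °C

T_out = 99.7 °C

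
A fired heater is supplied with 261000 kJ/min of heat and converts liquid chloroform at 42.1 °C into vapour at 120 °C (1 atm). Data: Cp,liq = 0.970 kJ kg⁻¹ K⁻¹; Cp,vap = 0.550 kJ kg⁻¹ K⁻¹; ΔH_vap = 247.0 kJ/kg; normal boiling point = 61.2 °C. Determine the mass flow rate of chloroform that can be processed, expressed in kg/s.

ṁ = 14.6 kg/s

Δh = 0.970×(61.2−42.1) + 247.0 + 0.550×(120−61.2) = 297.87 kJ/kg
Q = 261000 kJ/min = 4350 kJ/s = 4350 kJ/s
ṁ = Q/Δh = 4350 / 297.87 = 14.604 kg/s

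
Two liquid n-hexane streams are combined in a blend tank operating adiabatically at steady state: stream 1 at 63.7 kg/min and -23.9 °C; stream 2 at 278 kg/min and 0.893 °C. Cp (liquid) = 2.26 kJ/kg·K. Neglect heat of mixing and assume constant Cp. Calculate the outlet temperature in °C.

Adiabatic, steady state ⇒ Σ ṁᵢCp,ᵢ(T_out − Tᵢ) = 0
Σ ṁᵢCp,ᵢTᵢ = 63.7×2.26×-23.9 + 278×2.26×0.893 = -2879.6
Σ ṁᵢCp,ᵢ = 63.7×2.26 + 278×2.26 = 772.24
T_out = -2879.6 / 772.24 = -3.7289 °C

T_out = -3.73 °C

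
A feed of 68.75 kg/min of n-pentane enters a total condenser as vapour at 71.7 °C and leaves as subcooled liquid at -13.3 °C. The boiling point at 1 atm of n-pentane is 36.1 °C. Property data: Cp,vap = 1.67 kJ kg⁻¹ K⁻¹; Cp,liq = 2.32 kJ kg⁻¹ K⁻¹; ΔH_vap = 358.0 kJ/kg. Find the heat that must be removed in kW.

vapour 71.7→36.1 °C: -59.452 kJ/kg
condensation at 36.1 °C: -358 kJ/kg
liquid 36.1→-13.3 °C: -114.61 kJ/kg
Δh = -59.452 + -358 + -114.61 = -532.06 kJ/kg
Q = ṁ·Δh = 68.75 kg/min × -532.06 kJ/kg = -36579 kJ/min
|Q| = 609.65 kW

Q_c = 610 kW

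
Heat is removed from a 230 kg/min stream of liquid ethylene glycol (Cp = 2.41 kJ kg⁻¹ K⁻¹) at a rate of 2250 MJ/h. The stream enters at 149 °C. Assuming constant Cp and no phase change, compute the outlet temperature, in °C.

T_out = 81.3 °C

Q = 2250 MJ/h = 37500 kJ/min
ΔT = Q/(ṁ·Cp) = 37500/(230×2.41) = 67.653 K
T_out = 149 − 67.653 = 81.347 °C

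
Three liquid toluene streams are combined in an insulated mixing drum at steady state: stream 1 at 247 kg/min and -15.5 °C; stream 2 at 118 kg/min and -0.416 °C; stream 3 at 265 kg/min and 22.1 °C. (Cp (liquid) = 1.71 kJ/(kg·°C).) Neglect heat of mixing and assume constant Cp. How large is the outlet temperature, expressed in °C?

T_out = 3.14 °C

Adiabatic, steady state ⇒ Σ ṁᵢCp,ᵢ(T_out − Tᵢ) = 0
T_out = Σ ṁᵢCp,ᵢTᵢ / Σ ṁᵢCp,ᵢ
      = 3383.9 / 1077.3 = 3.1411 °C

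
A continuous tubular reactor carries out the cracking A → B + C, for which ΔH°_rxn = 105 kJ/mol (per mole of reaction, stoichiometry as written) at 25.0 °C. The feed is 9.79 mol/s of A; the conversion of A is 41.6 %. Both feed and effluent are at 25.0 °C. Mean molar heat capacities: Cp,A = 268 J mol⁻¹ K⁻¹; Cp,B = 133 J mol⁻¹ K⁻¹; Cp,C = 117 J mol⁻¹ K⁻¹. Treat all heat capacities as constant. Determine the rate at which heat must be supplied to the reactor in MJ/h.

Extent of reaction ξ = 0.416 × 9.79 = 4.0726 mol/s
Reaction term: ξ·ΔH°_rxn = 4.0726 × 105 = 427.63 kJ/s
Q = ΔH = 427.63 kJ/s = 427.63 kW
Heat supplied = 1539.5 MJ/h

Q_in = 1540 MJ/h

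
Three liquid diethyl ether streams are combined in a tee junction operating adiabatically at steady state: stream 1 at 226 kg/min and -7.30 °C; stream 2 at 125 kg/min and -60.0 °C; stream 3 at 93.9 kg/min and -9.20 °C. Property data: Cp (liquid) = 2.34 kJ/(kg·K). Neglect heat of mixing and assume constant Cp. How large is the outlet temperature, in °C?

Energy balance with Q = 0: Σ ṁᵢCp,ᵢ(T_out − Tᵢ) = 0
Σ ṁᵢCp,ᵢTᵢ = 226×2.34×-7.30 + 125×2.34×-60.0 + 93.9×2.34×-9.20 = -23432
Σ ṁᵢCp,ᵢ = 226×2.34 + 125×2.34 + 93.9×2.34 = 1041.1
T_out = -23432 / 1041.1 = -22.508 °C

T_out = -22.5 °C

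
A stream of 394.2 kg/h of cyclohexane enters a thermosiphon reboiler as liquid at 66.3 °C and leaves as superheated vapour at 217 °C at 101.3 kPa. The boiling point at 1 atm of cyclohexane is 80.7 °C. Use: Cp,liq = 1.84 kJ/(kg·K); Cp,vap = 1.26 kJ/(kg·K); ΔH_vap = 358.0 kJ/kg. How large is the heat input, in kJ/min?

liquid 66.3→80.7 °C: 26.496 kJ/kg
vaporisation at 80.7 °C: 358 kJ/kg
vapour 80.7→217 °C: 171.74 kJ/kg
Δh = 26.496 + 358 + 171.74 = 556.23 kJ/kg
Q = ṁ·Δh = 394.2 kg/h × 556.23 kJ/kg = 219270 kJ/h
|Q| = 60.908 kW = 3654.5 kJ/min

Q = 3650 kJ/min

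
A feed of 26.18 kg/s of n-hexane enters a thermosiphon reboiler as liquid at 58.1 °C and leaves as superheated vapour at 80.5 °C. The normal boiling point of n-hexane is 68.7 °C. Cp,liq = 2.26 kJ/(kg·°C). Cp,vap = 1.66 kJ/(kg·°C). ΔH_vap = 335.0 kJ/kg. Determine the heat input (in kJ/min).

liquid 58.1→68.7 °C: 23.956 kJ/kg
vaporisation at 68.7 °C: 335 kJ/kg
vapour 68.7→80.5 °C: 19.588 kJ/kg
Δh = 23.956 + 335 + 19.588 = 378.54 kJ/kg
Q = ṁ·Δh = 26.18 kg/s × 378.54 kJ/kg = 9910.3 kJ/s
|Q| = 9910.3 kW = 594620 kJ/min

Q = 595000 kJ/min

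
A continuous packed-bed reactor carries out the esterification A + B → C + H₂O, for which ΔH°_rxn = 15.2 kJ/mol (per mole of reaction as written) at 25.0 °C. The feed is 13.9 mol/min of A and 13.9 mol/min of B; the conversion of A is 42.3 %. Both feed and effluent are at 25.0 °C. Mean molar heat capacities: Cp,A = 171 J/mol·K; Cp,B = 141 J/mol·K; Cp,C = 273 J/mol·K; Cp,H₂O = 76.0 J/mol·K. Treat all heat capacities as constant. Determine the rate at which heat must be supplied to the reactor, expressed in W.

Extent of reaction ξ = 0.423 × 13.9 = 5.8797 mol/min
Reaction term: ξ·ΔH°_rxn = 5.8797 × 15.2 = 89.371 kJ/min
Q = ΔH = 89.371 kJ/min = 1.4895 kW
Heat supplied = 1489.5 W

Q_in = 1490 W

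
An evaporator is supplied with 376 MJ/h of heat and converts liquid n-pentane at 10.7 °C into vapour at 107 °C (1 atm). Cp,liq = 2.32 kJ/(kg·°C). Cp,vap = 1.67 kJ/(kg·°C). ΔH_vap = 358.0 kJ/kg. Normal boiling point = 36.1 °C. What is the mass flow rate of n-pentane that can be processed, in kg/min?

ṁ = 11.7 kg/min

Δh = 2.32×(36.1−10.7) + 358.0 + 1.67×(107−36.1) = 535.33 kJ/kg
Q = 376 MJ/h = 104.44 kJ/s = 6266.7 kJ/min
ṁ = Q/Δh = 6266.7 / 535.33 = 11.706 kg/min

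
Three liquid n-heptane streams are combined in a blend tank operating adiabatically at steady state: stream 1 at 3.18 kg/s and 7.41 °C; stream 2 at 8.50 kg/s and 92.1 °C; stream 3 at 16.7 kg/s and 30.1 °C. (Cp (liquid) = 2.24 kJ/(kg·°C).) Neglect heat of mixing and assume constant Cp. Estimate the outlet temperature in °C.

Adiabatic, steady state ⇒ Σ ṁᵢCp,ᵢ(T_out − Tᵢ) = 0
Σ ṁᵢCp,ᵢTᵢ = 3.18×2.24×7.41 + 8.50×2.24×92.1 + 16.7×2.24×30.1 = 2932.3
Σ ṁᵢCp,ᵢ = 3.18×2.24 + 8.50×2.24 + 16.7×2.24 = 63.571
T_out = 2932.3 / 63.571 = 46.127 °C

T_out = 46.1 °C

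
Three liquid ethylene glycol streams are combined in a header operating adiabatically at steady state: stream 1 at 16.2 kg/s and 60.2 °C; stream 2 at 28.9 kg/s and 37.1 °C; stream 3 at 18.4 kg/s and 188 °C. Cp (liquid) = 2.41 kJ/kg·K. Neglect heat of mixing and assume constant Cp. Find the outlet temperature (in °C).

Adiabatic, steady state ⇒ Σ ṁᵢCp,ᵢ(T_out − Tᵢ) = 0
Σ ṁᵢCp,ᵢTᵢ = 16.2×2.41×60.2 + 28.9×2.41×37.1 + 18.4×2.41×188 = 13271
Σ ṁᵢCp,ᵢ = 16.2×2.41 + 28.9×2.41 + 18.4×2.41 = 153.03
T_out = 13271 / 153.03 = 86.719 °C

T_out = 86.7 °C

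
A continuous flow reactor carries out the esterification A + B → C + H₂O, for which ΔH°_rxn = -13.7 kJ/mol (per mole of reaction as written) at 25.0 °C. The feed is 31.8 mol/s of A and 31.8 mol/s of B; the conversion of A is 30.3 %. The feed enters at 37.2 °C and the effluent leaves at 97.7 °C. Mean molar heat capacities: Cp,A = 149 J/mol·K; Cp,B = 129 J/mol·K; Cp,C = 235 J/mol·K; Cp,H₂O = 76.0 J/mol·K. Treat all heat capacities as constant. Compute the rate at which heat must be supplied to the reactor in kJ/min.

Extent of reaction ξ = 0.303 × 31.8 = 9.6354 mol/s
Reaction term: ξ·ΔH°_rxn = 9.6354 × -13.7 = -132 kJ/s
Sensible, feed 37.2→25 °C: -107.85 kJ/s
Outlet flows (mol/s): A 22.165, B 22.165, C 9.6354, H₂O 9.6354
Sensible, products 25→97.7 °C: 665.81 kJ/s
Q = ΔH = 425.96 kJ/s = 425.96 kW
Heat supplied = 25557 kJ/min

Q_in = 25600 kJ/min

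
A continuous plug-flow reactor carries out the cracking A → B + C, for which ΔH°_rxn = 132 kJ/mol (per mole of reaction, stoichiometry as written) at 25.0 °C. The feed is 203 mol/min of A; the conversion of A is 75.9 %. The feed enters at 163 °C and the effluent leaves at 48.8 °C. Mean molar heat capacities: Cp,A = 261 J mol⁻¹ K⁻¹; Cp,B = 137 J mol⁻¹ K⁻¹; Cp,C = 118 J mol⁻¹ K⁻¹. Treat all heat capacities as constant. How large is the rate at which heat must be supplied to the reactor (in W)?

Q_in = 238000 W

Extent of reaction ξ = 0.759 × 203 = 154.08 mol/min
Reaction term: ξ·ΔH°_rxn = 154.08 × 132 = 20338 kJ/min
Sensible, feed 163→25 °C: -7311.7 kJ/min
Outlet flows (mol/min): A 48.923, B 154.08, C 154.08
Sensible, products 25→48.8 °C: 1239 kJ/min
Q = ΔH = 14266 kJ/min = 237.76 kW
Heat supplied = 237760 W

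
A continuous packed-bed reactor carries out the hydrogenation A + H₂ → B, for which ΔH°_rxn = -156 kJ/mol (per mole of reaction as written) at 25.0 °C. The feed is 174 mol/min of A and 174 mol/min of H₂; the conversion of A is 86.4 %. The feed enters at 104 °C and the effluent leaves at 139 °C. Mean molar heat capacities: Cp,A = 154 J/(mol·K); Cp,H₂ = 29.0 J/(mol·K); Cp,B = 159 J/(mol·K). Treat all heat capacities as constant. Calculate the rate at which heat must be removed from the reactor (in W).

Extent of reaction ξ = 0.864 × 174 = 150.34 mol/min
Reaction term: ξ·ΔH°_rxn = 150.34 × -156 = -23452 kJ/min
Sensible, feed 104→25 °C: -2515.5 kJ/min
Outlet flows (mol/min): A 23.664, H₂ 23.664, B 150.34
Sensible, products 25→139 °C: 3218.7 kJ/min
Q = ΔH = -22749 kJ/min = -379.15 kW
Heat removed = 379150 W

Q_out = 379000 W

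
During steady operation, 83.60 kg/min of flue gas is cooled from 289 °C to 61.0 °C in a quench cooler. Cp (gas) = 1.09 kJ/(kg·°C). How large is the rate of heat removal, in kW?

Q = ṁ·Cp·ΔT = 83.60 × 1.09 × (61.0 − 289) = -20776 kJ/min
Converting: 20776 / 60 s = 346.27 kW

Q_c = 346 kW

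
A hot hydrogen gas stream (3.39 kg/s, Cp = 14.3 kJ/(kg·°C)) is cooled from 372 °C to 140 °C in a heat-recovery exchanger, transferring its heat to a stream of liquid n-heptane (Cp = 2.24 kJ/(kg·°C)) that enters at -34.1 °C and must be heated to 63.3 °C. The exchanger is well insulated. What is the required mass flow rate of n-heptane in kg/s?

ṁ_c = 51.5 kg/s

Heat released by hot stream: Q = 3.39 × 14.3 × (372 − 140) = 11247 kJ/s
Energy balance on cold side (adiabatic exchanger): Q = ṁ_c·Cp_c·(T_c,out − T_c,in)
ṁ_c = 11247 / [2.24 × (63.3 − -34.1)] = 51.549 kg/s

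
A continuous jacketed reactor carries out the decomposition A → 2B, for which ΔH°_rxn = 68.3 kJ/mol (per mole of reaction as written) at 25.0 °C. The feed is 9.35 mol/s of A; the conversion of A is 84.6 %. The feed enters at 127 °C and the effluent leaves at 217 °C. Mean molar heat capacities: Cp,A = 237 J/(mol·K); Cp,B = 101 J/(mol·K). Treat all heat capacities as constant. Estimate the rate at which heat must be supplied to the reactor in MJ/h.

Q_in = 2470 MJ/h

Extent of reaction ξ = 0.846 × 9.35 = 7.9101 mol/s
Reaction term: ξ·ΔH°_rxn = 7.9101 × 68.3 = 540.26 kJ/s
Sensible, feed 127→25 °C: -226.03 kJ/s
Outlet flows (mol/s): A 1.4399, B 15.82
Sensible, products 25→217 °C: 372.31 kJ/s
Q = ΔH = 686.54 kJ/s = 686.54 kW
Heat supplied = 2471.5 MJ/h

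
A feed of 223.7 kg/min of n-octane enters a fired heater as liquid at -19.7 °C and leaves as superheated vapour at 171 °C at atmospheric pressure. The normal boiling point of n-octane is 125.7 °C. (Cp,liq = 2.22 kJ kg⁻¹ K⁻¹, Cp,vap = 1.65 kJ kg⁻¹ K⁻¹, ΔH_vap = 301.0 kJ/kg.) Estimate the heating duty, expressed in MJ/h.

Q = 9380 MJ/h

liquid -19.7→125.7 °C: 322.79 kJ/kg
vaporisation at 125.7 °C: 301 kJ/kg
vapour 125.7→171 °C: 74.745 kJ/kg
Δh = 322.79 + 301 + 74.745 = 698.53 kJ/kg
Q = ṁ·Δh = 223.7 kg/min × 698.53 kJ/kg = 156260 kJ/min
|Q| = 2604.4 kW = 9375.7 MJ/h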